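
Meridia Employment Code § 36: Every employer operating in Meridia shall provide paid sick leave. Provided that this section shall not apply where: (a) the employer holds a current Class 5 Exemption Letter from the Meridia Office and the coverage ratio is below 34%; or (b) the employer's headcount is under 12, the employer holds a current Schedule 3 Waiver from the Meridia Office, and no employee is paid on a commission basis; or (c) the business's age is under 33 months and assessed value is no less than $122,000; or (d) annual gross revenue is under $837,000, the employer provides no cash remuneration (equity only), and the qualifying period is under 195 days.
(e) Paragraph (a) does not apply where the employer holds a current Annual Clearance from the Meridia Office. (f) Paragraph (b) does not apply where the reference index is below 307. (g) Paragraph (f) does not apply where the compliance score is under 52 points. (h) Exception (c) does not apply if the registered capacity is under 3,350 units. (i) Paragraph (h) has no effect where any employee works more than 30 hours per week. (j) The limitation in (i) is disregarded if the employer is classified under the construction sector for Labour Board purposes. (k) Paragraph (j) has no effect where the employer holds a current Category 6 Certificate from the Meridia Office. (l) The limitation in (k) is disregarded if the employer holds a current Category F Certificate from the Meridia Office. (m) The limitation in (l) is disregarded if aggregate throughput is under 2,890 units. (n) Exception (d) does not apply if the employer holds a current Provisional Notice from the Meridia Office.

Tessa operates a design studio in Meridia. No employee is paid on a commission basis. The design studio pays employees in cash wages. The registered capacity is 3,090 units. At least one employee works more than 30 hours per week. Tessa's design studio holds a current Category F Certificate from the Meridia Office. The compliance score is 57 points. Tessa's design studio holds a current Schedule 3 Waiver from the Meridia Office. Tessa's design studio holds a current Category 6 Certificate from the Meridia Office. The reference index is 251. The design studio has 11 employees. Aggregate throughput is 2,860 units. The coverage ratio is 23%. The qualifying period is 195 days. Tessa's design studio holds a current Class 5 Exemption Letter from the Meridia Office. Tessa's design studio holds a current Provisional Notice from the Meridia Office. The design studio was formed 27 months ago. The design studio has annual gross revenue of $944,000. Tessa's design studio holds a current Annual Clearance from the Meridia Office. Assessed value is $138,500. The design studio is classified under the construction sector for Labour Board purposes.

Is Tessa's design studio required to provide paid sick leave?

Exception (a)'s conditions are all satisfied: a current Class 5 Exemption Letter is held; the coverage ratio is 23%, below the 34% limit. However, paragraph (e) must be considered: (e) operates against (a): a current Annual Clearance is held. So (a) is unavailable.
Exception (b) is satisfied on its face — the employer's headcount is 11, under the 12 limit; a current Schedule 3 Waiver is held; no employee is paid on commission. But applying paragraphs (f)–(g): (f) operates against (b): the reference index is 251, below the 307 limit. (g) is inapplicable (the compliance score is 57 points, not under 52 points), so (f) stands. So (b) is unavailable.
Exception (c) is satisfied on its face — the business's age is 27 months, under the 33 months limit; assessed value is $138,500, meeting the $122,000 threshold. Under paragraphs (h)–(m): (h) would limit (c) — the registered capacity is 3,090 units, under the 3,350 units limit — but (i) sets (h) aside: (i) operates against (h): at least one employee exceeds 30 hours/week. (j) would limit (i) — the design studio is classified under the construction sector — but (k) sets (j) aside: (k) applies — a current Category 6 Certificate is held. (l) would limit (k) — a current Category F Certificate is held — but (m) sets (l) aside: (m) operates against (l): aggregate throughput is 2,860 units, under the 2,890 units limit. So (c) applies.
Exception (d) requires that annual gross revenue is under $837,000; but annual gross revenue is $944,000, not under $837,000, so (d) is unavailable.

No — exception (c) applies; Tessa's design studio is not required to provide paid sick leave.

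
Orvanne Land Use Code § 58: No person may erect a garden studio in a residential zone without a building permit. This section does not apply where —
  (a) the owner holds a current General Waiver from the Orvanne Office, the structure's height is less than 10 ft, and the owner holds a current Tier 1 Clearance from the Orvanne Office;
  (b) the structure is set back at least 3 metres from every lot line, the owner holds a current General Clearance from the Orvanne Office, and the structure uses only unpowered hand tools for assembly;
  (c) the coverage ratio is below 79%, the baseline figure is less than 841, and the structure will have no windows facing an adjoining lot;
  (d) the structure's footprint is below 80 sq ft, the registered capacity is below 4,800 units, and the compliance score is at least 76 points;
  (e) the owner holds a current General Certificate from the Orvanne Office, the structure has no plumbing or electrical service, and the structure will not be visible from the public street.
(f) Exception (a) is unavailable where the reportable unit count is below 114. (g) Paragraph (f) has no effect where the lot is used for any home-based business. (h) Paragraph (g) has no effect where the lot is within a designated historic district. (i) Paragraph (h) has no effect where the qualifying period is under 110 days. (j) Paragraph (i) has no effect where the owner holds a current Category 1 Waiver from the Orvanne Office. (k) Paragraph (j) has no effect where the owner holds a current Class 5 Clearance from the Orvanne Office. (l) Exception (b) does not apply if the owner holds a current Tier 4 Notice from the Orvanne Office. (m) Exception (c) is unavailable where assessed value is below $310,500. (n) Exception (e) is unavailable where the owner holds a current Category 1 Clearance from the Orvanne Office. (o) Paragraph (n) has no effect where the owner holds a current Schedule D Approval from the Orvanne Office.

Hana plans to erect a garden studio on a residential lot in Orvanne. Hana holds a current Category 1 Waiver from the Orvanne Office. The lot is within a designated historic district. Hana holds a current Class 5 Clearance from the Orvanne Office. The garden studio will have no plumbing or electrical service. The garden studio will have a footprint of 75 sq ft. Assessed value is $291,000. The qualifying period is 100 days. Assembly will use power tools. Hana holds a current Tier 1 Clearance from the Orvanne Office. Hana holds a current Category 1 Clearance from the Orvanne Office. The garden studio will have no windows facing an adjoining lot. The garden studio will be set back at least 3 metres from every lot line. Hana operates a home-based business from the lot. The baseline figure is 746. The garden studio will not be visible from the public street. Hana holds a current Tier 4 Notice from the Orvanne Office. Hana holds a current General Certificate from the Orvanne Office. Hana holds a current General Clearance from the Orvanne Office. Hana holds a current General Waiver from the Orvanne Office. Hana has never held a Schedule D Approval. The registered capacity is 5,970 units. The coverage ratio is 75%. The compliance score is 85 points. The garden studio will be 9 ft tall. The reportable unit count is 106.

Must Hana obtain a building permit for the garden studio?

No — exception (a) applies; Hana does not need a building permit.

Exception (a) is satisfied on its face — a current General Waiver is held; the structure's height is 9 ft, less than the 10 ft limit; a current Tier 1 Clearance is held. As to paragraphs (f)–(k): (f) is engaged (the reportable unit count is 106, below the 114 limit), but is displaced by (g): (g) applies — a home-based business operates on the lot. (h) would limit (g) — the lot is in a historic district — but (i) sets (h) aside: (i) operates against (h): the qualifying period is 100 days, under the 110 days limit. (j) would limit (i) — a current Category 1 Waiver is held — but (k) sets (j) aside: (k) operates against (j): a current Class 5 Clearance is held. Exception (a) stands.
Exception (b) fails — assembly uses power tools.
Exception (c): the coverage ratio is 75%, below the 79% limit; the baseline figure is 746, less than the 841 limit; no windows face an adjoining lot — every condition holds. However, paragraph (m) must be considered: (m) operates against (c): assessed value is $291,000, below the $310,500 limit. (c) is therefore removed.
Exception (d) does not apply: the registered capacity is 5,970 units, not below 4,800 units.
Exception (e): a current General Certificate is held; there is no plumbing or electrical service; the structure will not be visible from the street — every condition holds. However, paragraphs (n)–(o) must be considered: (n) is engaged — a current Category 1 Clearance is held. (o), which would lift (n), is inapplicable — the Schedule D Approval is not current. (e) is therefore removed.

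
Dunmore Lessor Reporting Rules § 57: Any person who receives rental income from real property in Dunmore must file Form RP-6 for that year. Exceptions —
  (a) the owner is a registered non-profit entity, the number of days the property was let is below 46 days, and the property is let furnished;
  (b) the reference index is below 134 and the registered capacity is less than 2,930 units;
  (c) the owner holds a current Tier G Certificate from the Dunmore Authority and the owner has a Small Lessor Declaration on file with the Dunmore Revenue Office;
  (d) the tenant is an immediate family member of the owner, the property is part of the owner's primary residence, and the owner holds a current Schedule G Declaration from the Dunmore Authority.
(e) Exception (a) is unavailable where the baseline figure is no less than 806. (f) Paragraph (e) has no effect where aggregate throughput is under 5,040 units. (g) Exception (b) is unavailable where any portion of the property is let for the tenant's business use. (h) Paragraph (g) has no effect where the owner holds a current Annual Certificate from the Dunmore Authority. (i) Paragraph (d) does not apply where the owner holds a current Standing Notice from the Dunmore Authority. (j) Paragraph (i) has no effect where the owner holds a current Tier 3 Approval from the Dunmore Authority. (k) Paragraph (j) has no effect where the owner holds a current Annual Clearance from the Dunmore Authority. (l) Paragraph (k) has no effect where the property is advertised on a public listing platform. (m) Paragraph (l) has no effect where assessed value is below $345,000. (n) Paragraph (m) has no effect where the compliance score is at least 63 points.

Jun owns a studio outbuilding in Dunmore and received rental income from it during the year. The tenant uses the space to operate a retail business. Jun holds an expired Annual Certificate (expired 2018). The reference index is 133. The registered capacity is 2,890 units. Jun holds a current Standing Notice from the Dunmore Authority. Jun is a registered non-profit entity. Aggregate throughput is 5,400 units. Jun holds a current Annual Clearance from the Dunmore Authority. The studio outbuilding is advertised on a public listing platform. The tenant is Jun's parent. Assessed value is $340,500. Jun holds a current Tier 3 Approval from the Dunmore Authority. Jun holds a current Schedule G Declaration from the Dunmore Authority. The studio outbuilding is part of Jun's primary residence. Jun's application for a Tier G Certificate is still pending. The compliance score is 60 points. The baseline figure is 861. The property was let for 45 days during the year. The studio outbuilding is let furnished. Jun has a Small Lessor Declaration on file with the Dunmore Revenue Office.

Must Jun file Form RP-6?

Yes — Jun must file Form RP-6.

All of (a)'s requirements are met (Jun is a registered non-profit; the number of days the property was let is 45 days, below the 46 days limit; the property is let furnished). But: (e) is engaged — the baseline figure is 861, meeting the 806 threshold. (f) is not engaged (aggregate throughput is 5,400 units, not under 5,040 units), so (e) stands. So (a) is unavailable.
Exception (b): the reference index is 133, below the 134 limit; the registered capacity is 2,890 units, less than the 2,930 units limit — every condition holds. Turning to paragraphs (g)–(h): (g) operates against (b): the space is let for business use. (h) is inapplicable (no current Annual Certificate is held), so (g) stands. Exception (b) does not apply.
Exception (c) fails — no current Tier G Certificate is held.
Exception (d): the tenant is an immediate family member; the studio outbuilding is part of the primary residence; a current Schedule G Declaration is held — every condition holds. However, paragraphs (i)–(n) must be considered: (i) operates against (d): a current Standing Notice is held. (j) would limit (i) — a current Tier 3 Approval is held — but (k) sets (j) aside: (k) is triggered — a current Annual Clearance is held. (l) operates (the property is publicly advertised), but yields to (m): (m) operates against (l): assessed value is $340,500, below the $345,000 limit. (n), which would lift (m), does not operate here — the compliance score is 60 points, short of 63 points. Exception (d) does not apply.
Every exception is unavailable, so the rule governs.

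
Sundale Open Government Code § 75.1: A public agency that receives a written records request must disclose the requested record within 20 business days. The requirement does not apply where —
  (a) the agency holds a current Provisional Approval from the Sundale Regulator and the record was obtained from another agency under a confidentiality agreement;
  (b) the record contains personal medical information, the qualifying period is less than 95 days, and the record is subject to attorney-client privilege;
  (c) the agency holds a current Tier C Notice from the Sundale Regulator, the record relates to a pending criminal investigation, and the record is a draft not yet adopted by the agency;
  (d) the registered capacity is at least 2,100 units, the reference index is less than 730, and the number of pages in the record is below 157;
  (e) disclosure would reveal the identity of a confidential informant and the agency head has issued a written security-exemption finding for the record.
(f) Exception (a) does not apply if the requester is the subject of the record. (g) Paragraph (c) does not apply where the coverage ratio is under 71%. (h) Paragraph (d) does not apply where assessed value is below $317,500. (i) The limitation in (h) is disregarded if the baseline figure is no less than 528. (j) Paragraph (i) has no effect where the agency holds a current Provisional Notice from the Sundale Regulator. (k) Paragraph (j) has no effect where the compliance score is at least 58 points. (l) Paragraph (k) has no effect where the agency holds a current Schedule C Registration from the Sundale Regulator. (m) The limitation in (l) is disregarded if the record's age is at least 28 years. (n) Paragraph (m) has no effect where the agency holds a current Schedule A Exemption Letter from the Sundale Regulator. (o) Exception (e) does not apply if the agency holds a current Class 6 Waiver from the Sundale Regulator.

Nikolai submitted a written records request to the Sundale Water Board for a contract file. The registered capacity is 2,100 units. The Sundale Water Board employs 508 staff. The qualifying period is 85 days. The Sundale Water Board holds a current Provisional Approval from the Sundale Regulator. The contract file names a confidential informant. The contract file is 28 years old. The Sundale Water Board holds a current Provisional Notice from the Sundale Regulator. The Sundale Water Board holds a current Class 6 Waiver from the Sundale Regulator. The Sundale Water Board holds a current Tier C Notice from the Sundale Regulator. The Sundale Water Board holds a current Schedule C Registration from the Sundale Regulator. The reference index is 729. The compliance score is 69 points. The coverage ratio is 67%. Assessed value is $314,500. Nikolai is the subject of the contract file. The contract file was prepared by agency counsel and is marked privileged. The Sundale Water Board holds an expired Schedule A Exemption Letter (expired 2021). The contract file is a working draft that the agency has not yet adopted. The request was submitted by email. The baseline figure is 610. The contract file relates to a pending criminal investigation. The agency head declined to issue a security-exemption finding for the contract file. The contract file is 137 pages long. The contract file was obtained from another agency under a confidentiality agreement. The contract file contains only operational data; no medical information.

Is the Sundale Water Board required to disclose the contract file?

All of (a)'s requirements are met (a current Provisional Approval is held; the contract file was obtained under a confidentiality agreement). But applying paragraph (f): (f) operates — Nikolai is the subject of the contract file. (a) is therefore removed.
Exception (b) requires that the record contains personal medical information; but the contract file contains only operational data, so (b) is unavailable.
Exception (c) is satisfied on its face — a current Tier C Notice is held; the contract file relates to a pending investigation; the contract file is an unadopted draft. But applying paragraph (g): (g) applies — the coverage ratio is 67%, under the 71% limit. Exception (c) does not apply.
Exception (d) is satisfied on its face — the registered capacity is 2,100 units, meeting the 2,100 units threshold; the reference index is 729, less than the 730 limit; the number of pages in the record is 137, below the 157 limit. Under paragraphs (h)–(n): (h) would limit (d) — assessed value is $314,500, below the $317,500 limit — but (i) sets (h) aside: (i) applies — the baseline figure is 610, meeting the 528 threshold. (j) would limit (i) — a current Provisional Notice is held — but (k) sets (j) aside: (k) applies — the compliance score is 69 points, meeting the 58 points threshold. (l) operates (a current Schedule C Registration is held), but is itself disapplied by (m): (m) operates against (l): the record's age is 28 years, meeting the 28 years threshold. (n), which would lift (m), is not triggered — no current Schedule A Exemption Letter is held. (d) remains available.
Exception (e) does not apply: the agency head declined to issue a security-exemption finding.

No — exception (d) applies; the Sundale Water Board is not required to disclose the contract file.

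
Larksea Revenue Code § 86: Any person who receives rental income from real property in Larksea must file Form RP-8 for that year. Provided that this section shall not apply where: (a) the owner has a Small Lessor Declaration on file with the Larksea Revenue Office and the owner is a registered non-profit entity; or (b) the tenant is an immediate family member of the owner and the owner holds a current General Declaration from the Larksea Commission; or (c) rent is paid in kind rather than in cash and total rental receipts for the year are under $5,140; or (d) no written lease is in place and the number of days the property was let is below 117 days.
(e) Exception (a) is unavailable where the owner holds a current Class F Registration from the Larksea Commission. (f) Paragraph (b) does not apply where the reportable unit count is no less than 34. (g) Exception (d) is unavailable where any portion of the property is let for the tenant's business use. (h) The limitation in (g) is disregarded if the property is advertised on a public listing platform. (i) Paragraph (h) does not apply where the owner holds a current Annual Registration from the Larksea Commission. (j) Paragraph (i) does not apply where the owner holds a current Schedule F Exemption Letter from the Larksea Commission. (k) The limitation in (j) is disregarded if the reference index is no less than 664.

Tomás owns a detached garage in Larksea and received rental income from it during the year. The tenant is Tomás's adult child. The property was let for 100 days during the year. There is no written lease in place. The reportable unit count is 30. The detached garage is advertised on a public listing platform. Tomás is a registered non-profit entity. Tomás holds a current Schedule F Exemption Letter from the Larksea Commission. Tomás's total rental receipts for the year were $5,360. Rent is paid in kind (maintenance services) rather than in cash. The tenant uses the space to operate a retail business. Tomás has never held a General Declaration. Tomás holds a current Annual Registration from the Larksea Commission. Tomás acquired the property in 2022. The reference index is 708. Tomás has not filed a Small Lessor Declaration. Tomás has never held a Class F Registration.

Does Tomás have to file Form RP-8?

Yes — Tomás must file Form RP-8.

Exception (a) requires that the owner has a Small Lessor Declaration on file with the Larksea Revenue Office; but no Small Lessor Declaration is on file, so (a) is unavailable.
Exception (b) does not apply: there is no General Declaration in force.
Exception (c) does not apply: total rental receipts for the year are $5,360, not under $5,140.
Exception (d)'s conditions are all satisfied: there is no written lease; the number of days the property was let is 100 days, below the 117 days limit. But applying paragraphs (g)–(k): (g) operates against (d): the space is let for business use. (h) is engaged (the property is publicly advertised), but is displaced by (i): (i) is engaged — a current Annual Registration is held. (j) would limit (i) — a current Schedule F Exemption Letter is held — but (k) sets (j) aside: (k) operates against (j): the reference index is 708, meeting the 664 threshold. Exception (d) does not apply.
Every exception is unavailable, so the rule governs.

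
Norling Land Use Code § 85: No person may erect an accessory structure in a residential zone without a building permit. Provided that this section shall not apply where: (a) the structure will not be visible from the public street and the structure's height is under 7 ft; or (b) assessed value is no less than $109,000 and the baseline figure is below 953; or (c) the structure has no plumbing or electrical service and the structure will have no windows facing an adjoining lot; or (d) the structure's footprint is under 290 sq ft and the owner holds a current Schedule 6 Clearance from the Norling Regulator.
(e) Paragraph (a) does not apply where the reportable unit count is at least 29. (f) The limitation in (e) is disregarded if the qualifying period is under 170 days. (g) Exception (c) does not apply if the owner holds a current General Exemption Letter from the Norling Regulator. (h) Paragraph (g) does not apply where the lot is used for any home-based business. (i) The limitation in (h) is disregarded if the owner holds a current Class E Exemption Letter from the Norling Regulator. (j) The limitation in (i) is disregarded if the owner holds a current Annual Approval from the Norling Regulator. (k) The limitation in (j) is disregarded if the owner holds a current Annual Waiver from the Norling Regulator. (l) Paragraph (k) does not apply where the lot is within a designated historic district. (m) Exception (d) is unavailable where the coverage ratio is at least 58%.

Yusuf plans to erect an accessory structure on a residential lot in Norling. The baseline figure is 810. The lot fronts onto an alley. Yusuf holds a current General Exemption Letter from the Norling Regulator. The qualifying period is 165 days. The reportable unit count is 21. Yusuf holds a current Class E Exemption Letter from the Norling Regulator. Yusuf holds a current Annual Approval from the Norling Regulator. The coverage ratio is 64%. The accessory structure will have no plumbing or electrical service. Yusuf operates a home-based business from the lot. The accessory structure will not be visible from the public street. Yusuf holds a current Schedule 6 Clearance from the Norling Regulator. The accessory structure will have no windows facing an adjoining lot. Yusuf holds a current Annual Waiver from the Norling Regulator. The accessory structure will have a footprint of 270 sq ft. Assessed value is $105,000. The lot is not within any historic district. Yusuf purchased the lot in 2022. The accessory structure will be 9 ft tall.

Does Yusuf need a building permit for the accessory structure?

Yes — Yusuf must obtain a building permit.

Exception (a) fails — the structure's height is 9 ft, not under 7 ft.
Exception (b) fails — assessed value is $105,000, short of $109,000.
Exception (c)'s conditions are all satisfied: there is no plumbing or electrical service; no windows face an adjoining lot. But: (g) operates against (c): a current General Exemption Letter is held. (h) is engaged (a home-based business operates on the lot), but is itself disapplied by (i): (i) operates against (h): a current Class E Exemption Letter is held. (j) is triggered (a current Annual Approval is held), but is itself disapplied by (k): (k) applies — a current Annual Waiver is held. (l) does not operate here (the lot is not in a historic district), so (k) stands. (c) is therefore removed.
Exception (d) is satisfied on its face — the structure's footprint is 270 sq ft, under the 290 sq ft limit; a current Schedule 6 Clearance is held. However, paragraph (m) must be considered: (m) operates against (d): the coverage ratio is 64%, meeting the 58% threshold. So (d) is unavailable.
No exception displaces § 85.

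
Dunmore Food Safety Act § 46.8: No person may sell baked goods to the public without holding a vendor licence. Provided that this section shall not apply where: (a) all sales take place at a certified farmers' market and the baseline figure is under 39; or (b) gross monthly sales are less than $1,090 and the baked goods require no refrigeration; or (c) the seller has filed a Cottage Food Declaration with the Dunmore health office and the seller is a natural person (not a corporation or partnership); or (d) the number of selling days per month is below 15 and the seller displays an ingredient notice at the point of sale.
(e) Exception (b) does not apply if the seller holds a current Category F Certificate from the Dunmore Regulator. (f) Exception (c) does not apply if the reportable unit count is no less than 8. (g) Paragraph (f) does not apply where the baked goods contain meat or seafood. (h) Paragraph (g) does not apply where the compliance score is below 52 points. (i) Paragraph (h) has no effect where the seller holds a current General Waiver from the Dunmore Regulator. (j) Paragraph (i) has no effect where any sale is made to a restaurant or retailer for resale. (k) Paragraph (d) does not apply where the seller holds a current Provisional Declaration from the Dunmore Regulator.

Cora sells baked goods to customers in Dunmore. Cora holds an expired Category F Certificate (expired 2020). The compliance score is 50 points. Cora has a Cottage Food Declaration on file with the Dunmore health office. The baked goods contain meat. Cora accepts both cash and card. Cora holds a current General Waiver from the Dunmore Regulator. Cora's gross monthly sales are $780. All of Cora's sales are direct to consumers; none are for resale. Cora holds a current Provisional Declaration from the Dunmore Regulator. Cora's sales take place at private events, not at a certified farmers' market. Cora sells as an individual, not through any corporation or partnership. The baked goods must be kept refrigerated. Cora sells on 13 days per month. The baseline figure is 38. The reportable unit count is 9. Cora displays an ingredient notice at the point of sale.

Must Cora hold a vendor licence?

No — exception (c) applies; Cora is not required to hold a vendor licence.

Exception (a) fails — sales are at private events, not a certified farmers' market.
Exception (b) does not apply: the baked goods require refrigeration.
All of (c)'s requirements are met (a Cottage Food Declaration is on file; the seller is a natural person). Considering the limiting provisions: (f) is triggered (the reportable unit count is 9, meeting the 8 threshold), but yields to (g): (g) operates against (f): the baked goods contain meat. (h) would limit (g) — the compliance score is 50 points, below the 52 points limit — but (i) sets (h) aside: (i) applies — a current General Waiver is held. (j) is not triggered (no sales are for resale), so (i) stands. (c) remains available.
Exception (d)'s conditions are all satisfied: the number of selling days per month is 13, below the 15 limit; an ingredient notice is displayed. However, paragraph (k) must be considered: (k) operates against (d): a current Provisional Declaration is held. (d) is therefore removed.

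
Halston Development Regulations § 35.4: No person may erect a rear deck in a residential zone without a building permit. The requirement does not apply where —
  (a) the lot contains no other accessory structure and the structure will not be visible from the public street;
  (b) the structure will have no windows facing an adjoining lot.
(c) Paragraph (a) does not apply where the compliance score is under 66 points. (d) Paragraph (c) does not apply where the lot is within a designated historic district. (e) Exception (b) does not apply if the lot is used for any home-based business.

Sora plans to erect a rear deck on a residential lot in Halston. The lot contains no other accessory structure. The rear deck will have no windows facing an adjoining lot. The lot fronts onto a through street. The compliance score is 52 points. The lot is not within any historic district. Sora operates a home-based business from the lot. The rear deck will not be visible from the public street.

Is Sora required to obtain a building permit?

Exception (a): the lot has no other accessory structure; the structure will not be visible from the street — every condition holds. However, paragraphs (c)–(d) must be considered: (c) operates — the compliance score is 52 points, under the 66 points limit. (d) is inapplicable (the lot is not in a historic district), so (c) stands. Exception (a) does not apply.
Exception (b)'s conditions are all satisfied: no windows face an adjoining lot. However, paragraph (e) must be considered: (e) is triggered — a home-based business operates on the lot. Exception (b) does not apply.
Every exception is unavailable, so the rule governs.

Yes — Sora must obtain a building permit.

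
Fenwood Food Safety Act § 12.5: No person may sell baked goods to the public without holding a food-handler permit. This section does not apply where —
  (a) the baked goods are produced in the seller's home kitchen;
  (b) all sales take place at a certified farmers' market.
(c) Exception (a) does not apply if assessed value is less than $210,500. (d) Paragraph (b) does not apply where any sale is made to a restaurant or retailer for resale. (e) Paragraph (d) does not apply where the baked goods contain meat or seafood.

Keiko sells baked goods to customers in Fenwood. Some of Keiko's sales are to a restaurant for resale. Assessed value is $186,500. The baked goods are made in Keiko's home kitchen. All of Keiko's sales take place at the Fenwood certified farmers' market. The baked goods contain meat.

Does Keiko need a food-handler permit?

No — exception (b) applies; Keiko is not required to hold a food-handler permit.

All of (a)'s requirements are met (the baked goods are home-kitchen produced). Turning to paragraph (c): (c) operates against (a): assessed value is $186,500, less than the $210,500 limit. Exception (a) does not apply.
All of (b)'s requirements are met (all sales are at a certified farmers' market). Applying paragraphs (d)–(e): (d) would limit (b) — some sales are to a restaurant for resale — but (e) sets (d) aside: (e) operates against (d): the baked goods contain meat. So (b) applies.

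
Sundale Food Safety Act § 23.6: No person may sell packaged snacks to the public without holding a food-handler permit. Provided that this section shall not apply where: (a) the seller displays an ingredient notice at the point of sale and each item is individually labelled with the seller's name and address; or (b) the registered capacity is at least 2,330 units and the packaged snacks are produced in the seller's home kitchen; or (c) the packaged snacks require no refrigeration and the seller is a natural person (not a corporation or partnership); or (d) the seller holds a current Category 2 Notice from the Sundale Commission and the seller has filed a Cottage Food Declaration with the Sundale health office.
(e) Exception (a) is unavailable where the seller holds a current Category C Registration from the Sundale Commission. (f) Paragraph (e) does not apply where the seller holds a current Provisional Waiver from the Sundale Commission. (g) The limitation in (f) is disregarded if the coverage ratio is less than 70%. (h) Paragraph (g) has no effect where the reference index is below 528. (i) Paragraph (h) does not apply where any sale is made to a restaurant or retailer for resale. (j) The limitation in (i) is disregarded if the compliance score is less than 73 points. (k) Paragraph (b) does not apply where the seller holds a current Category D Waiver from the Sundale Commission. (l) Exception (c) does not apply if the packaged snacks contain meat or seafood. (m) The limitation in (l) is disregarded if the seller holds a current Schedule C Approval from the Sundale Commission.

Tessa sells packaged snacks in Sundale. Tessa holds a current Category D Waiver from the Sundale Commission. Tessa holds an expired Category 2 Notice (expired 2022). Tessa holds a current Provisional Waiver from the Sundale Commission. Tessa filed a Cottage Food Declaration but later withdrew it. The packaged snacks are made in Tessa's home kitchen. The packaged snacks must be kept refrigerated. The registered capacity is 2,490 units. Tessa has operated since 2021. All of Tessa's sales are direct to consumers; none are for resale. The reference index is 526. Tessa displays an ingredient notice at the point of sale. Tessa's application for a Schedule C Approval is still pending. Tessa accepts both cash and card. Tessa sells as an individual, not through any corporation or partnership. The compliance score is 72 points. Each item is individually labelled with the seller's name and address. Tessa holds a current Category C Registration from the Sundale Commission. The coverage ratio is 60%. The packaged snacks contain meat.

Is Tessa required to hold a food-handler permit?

No — exception (a) applies; Tessa is not required to hold a food-handler permit.

All of (a)'s requirements are met (an ingredient notice is displayed; items are individually labelled). As to paragraphs (e)–(j): (e) is triggered (a current Category C Registration is held), but is itself disapplied by (f): (f) operates against (e): a current Provisional Waiver is held. (g) would limit (f) — the coverage ratio is 60%, less than the 70% limit — but (h) sets (g) aside: (h) operates against (g): the reference index is 526, below the 528 limit. (i), which would lift (h), is inapplicable — no sales are for resale. Exception (a) stands.
Exception (b): the registered capacity is 2,490 units, meeting the 2,330 units threshold; the packaged snacks are home-kitchen produced — every condition holds. However, paragraph (k) must be considered: (k) applies — a current Category D Waiver is held. Exception (b) does not apply.
Exception (c) does not apply: the packaged snacks require refrigeration.
Exception (d) does not apply: the Category 2 Notice is not current.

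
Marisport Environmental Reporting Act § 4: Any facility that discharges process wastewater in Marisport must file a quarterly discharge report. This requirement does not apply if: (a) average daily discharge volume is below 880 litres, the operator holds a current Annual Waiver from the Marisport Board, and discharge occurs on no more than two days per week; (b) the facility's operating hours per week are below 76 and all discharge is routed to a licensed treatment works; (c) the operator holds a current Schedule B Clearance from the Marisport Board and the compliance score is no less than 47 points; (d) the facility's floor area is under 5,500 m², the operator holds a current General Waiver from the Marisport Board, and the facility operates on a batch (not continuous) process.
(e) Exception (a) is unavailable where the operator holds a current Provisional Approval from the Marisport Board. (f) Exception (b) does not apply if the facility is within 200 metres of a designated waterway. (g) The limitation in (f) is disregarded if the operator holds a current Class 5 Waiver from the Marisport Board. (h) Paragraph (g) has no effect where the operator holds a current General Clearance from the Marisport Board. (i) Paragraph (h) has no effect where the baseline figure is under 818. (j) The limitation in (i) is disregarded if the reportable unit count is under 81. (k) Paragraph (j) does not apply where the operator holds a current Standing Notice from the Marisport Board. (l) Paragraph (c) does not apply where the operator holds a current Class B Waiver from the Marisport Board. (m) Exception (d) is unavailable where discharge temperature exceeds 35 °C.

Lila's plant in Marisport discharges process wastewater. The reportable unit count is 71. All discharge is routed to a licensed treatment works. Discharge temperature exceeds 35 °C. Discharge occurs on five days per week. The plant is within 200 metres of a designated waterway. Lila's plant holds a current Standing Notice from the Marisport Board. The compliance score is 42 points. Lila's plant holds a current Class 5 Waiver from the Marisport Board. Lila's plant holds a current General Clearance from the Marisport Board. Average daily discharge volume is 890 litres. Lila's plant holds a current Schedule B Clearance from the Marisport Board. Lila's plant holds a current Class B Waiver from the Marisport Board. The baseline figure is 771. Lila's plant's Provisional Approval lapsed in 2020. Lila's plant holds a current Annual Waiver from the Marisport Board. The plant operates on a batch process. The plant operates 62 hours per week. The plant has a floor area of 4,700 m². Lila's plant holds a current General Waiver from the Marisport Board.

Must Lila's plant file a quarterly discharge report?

Exception (a) requires that average daily discharge volume is below 880 litres; but average daily discharge volume is 890 litres, not below 880 litres, so (a) is unavailable.
Exception (b): the facility's operating hours per week are 62, below the 76 limit; discharge is routed to a licensed treatment works — every condition holds. Considering the limiting provisions: (f) operates (the plant is within 200 m of a designated waterway), but is displaced by (g): (g) operates — a current Class 5 Waiver is held. (h) would limit (g) — a current General Clearance is held — but (i) sets (h) aside: (i) is triggered — the baseline figure is 771, under the 818 limit. (j) operates (the reportable unit count is 71, under the 81 limit), but is displaced by (k): (k) applies — a current Standing Notice is held. (b) remains available.
Exception (c) requires that the compliance score is no less than 47 points; but the compliance score is 42 points, short of 47 points, so (c) is unavailable.
All of (d)'s requirements are met (the facility's floor area is 4,700 m², under the 5,500 m² limit; a current General Waiver is held; the facility operates on a batch process). But applying paragraph (m): (m) is triggered — discharge temperature exceeds 35 °C. (d) is therefore removed.

No — exception (b) applies; Lila's plant is not required to file a quarterly discharge report.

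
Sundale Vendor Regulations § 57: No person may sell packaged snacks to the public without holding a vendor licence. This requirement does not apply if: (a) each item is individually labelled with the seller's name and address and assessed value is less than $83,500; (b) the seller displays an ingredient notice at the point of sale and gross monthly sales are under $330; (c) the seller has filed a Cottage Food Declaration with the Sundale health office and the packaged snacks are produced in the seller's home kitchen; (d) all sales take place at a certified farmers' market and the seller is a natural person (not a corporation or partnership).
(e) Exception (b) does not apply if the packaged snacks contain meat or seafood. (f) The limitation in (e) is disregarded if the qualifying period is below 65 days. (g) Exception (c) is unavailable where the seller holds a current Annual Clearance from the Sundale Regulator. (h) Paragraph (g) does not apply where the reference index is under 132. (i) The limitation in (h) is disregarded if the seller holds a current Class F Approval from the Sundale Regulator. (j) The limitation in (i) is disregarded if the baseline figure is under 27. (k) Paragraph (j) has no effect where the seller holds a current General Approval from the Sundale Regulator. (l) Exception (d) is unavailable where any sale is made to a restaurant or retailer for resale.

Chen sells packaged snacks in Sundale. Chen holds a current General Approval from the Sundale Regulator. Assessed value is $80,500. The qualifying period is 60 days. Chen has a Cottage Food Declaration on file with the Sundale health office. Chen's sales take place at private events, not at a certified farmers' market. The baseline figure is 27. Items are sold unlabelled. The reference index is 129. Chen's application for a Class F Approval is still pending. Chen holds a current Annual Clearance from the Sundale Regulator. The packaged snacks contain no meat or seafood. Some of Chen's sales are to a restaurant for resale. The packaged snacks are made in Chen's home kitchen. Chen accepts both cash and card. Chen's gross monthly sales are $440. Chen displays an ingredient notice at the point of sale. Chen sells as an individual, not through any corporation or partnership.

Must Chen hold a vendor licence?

Exception (a) fails — items are sold unlabelled.
Exception (b) does not apply: gross monthly sales are $440, not under $330.
Exception (c): a Cottage Food Declaration is on file; the packaged snacks are home-kitchen produced — every condition holds. Considering the limiting provisions: (g) is engaged (a current Annual Clearance is held), but is itself disapplied by (h): (h) operates against (g): the reference index is 129, under the 132 limit. (i), which would lift (h), is inapplicable — no current Class F Approval is held. Exception (c) stands.
Exception (d) does not apply: sales are at private events, not a certified farmers' market.

No — exception (c) applies; Chen is not required to hold a vendor licence.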